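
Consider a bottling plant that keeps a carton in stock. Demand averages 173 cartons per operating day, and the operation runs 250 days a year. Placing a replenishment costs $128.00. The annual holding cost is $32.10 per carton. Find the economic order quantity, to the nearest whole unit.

Annual demand D = 173 × 250 = 43,250.
EOQ = √(2DS / H) = √(2 × 43,250 × 128 / 32.1).
= √(11,072,000 / 32.1) = √344,922.1184 ≈ 587.301.

Q* ≈ 587 cartons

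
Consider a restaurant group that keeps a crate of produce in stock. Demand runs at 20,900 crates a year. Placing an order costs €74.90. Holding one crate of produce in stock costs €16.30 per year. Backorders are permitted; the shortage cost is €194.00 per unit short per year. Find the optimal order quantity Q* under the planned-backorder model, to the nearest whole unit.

With planned backorders, Q* = √(2DS/H) · √((H+B)/B).
√(2DS/H) = √(2 × 20,900 × 74.9 / 16.3) = 438.263.
√((H+B)/B) = √((16.3+194)/194) = 1.0412.
Q* ≈ 456.304.

Q* ≈ 456 crates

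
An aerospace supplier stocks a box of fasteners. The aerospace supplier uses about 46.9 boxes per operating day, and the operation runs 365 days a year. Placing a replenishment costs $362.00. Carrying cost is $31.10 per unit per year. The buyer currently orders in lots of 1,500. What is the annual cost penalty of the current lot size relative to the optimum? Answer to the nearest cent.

Extra cost ≈ $7,823.46 per year

Annual demand D = 46.9 × 365 = 17,118.5.
EOQ = √(2DS/H) = √(2 × 17,118.5 × 362 / 31.1) ≈ 631.28.
Cost at Q* = (D/Q*)S + (Q*/2)H = √(2DSH) ≈ $19,632.80.
Cost at Q = 1,500: (17,118.5/1,500)×362 + (1,500/2)×31.1 = $4,131.26 + $23,325.00 = $27,456.26.
Excess = $27,456.26 − $19,632.80 = $7,823.46.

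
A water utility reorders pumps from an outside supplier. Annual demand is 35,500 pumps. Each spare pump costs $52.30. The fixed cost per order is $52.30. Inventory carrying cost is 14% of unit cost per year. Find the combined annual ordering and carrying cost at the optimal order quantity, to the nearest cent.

TC* ≈ $5,214.29

Holding cost H = 0.14 × $52.30 = $7.3220 per unit per year.
Q* = √(2DS/H) = √(2 × 35,500 × 52.3 / 7.322) ≈ 712.14.
At Q*, ordering cost (D/Q*)S equals holding cost (Q*/2)H, each = √(DSH/2).
Minimum total = √(2DSH) = √(2 × 35,500 × 52.3 × 7.322) ≈ 5214.286.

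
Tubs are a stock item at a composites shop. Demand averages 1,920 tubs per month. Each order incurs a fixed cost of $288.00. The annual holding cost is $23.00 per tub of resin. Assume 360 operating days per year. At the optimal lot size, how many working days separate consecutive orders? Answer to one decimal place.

T ≈ 11.9 days

Annual demand D = 1,920 × 12 = 23,040.
The optimal lot size = √(2DS/H) = √(2 × 23,040 × 288 / 23) ≈ 759.61.
Cycle time = Q*/D × 360 = 759.61 / 23,040 × 360 ≈ 11.869 days.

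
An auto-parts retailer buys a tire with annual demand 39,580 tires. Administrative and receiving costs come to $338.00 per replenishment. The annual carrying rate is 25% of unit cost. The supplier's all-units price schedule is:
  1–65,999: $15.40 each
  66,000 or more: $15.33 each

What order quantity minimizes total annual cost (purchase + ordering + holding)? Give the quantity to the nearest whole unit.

Q* ≈ 2,636 tires

Holding cost per unit per year at price C is H = 0.25·C.
Candidates are each tier's EOQ (if it falls in that tier) and each price-break quantity.
EOQ at $15.40 = 2636.2 (feasible in tier 1): TC = 39,580×$15.40 + (39,580/2636.2)×338 + (2636.2/2)×0.25×$15.40 = $619,681.43.
EOQ at $15.33 = 2642.2 < 66000, so use break Q=66000: TC = 39,580×$15.33 + (39,580/66000.0)×338 + (66000.0/2)×0.25×$15.33 = $733,436.60.
Lowest total cost is $619,681.43 at Q = 2636.2.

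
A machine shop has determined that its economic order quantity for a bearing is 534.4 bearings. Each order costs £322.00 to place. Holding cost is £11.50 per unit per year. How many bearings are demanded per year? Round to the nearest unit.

D ≈ 5,100 bearings per year

Invert the EOQ relation Q*² = 2DS/H.
From Q* = √(2DS/H): D = Q*²H / (2S) = 534.4² × 11.5 / (2 × 322) = 5099.703.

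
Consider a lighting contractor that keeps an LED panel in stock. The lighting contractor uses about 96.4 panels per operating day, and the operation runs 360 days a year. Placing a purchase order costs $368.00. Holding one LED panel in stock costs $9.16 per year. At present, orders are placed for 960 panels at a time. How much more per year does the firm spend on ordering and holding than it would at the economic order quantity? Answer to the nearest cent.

Extra cost ≈ $2,404.05 per year

Annual demand D = 96.4 × 360 = 34,704.
EOQ = √(2DS/H) = √(2 × 34,704 × 368 / 9.16) ≈ 1669.86.
Cost at Q* = (D/Q*)S + (Q*/2)H = √(2DSH) ≈ $15,295.95.
Cost at Q = 960: (34,704/960)×368 + (960/2)×9.16 = $13,303.20 + $4,396.80 = $17,700.00.
Excess = $17,700.00 − $15,295.95 = $2,404.05.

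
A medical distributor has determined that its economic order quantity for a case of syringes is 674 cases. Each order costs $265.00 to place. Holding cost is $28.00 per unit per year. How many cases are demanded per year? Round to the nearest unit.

The basic EOQ model gives Q* = √(2DS/H); rearrange for the unknown.
From Q* = √(2DS/H): D = Q*²H / (2S) = 674² × 28 / (2 × 265) = 23999.487.

D ≈ 23,999 cases per year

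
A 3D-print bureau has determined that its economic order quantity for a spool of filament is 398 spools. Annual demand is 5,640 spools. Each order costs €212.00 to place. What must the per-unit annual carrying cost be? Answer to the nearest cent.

Squaring Q* = √(2DS/H) gives Q*² = 2DS/H.
From Q* = √(2DS/H): H = 2DS / Q*² = 2 × 5,640 × 212 / 398² = 15.0966.

H ≈ €15.10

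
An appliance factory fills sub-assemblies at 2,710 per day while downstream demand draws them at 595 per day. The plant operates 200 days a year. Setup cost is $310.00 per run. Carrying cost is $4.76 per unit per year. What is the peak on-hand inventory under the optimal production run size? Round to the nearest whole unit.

I_max ≈ 3,478 sub-assemblies

Annual demand D = 595 × 200 = 119,000.
Production build-up factor (1 − d/p) = 1 − 595/2,710 = 0.7804.
Q* = √(2DS / (H(1 − d/p))) = √(2 × 119,000 × 310 / (4.76 × 0.7804)).
= √(73,780,000 / 3.7149) ≈ 4456.514.
Maximum inventory = Q*(1 − d/p) = 4456.514 × 0.7804 ≈ 3478.055.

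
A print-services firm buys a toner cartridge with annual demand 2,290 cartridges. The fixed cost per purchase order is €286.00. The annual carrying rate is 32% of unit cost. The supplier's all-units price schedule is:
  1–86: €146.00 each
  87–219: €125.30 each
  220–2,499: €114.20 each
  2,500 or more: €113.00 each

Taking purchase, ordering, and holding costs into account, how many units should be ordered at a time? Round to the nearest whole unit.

Holding cost per unit per year at price C is H = 0.32·C.
Evaluate total cost at each tier's feasible EOQ or, if the EOQ is below the tier, at the tier's minimum quantity.
Tier 1 (€146.00): EOQ = 167.4 exceeds tier's upper bound 86, so this tier is dominated.
EOQ at €125.30 = 180.7 (feasible in tier 2): TC = 2,290×€125.30 + (2,290/180.7)×286 + (180.7/2)×0.32×€125.30 = €294,184.13.
EOQ at €114.20 = 189.3 < 220, so use break Q=220: TC = 2,290×€114.20 + (2,290/220.0)×286 + (220.0/2)×0.32×€114.20 = €268,514.84.
EOQ at €113.00 = 190.3 < 2500, so use break Q=2500: TC = 2,290×€113.00 + (2,290/2500.0)×286 + (2500.0/2)×0.32×€113.00 = €304,231.98.
Lowest total cost is €268,514.84 at Q = 220.0.

Q* ≈ 220 cartridges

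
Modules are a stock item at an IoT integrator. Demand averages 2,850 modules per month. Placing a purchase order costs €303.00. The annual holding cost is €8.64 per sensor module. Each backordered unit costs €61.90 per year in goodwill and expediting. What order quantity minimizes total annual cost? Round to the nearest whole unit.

Annual demand D = 2,850 × 12 = 34,200.
With planned backorders, Q* = √(2DS/H) · √((H+B)/B).
√(2DS/H) = √(2 × 34,200 × 303 / 8.64) = 1548.790.
√((H+B)/B) = √((8.64+61.9)/61.9) = 1.0675.
Q* ≈ 1653.350.

Q* ≈ 1,653 modules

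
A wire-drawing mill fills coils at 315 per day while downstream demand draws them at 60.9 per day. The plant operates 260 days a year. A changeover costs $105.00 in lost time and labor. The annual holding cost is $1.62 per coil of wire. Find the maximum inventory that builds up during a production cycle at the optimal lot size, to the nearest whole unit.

Annual demand D = 60.9 × 260 = 15,834.
Production build-up factor (1 − d/p) = 1 − 60.9/315 = 0.8067.
Q* = √(2DS / (H(1 − d/p))) = √(2 × 15,834 × 105 / (1.62 × 0.8067)).
= √(3,325,140 / 1.3068) ≈ 1595.146.
Maximum inventory = Q*(1 − d/p) = 1595.146 × 0.8067 ≈ 1286.751.

I_max ≈ 1,287 coils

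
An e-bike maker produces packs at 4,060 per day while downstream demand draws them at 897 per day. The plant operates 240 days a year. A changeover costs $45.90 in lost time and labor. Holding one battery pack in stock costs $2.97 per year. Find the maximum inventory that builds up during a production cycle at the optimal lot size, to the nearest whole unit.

I_max ≈ 2,277 packs

Annual demand D = 897 × 240 = 215,280.
Production build-up factor (1 − d/p) = 1 − 897/4,060 = 0.7791.
Q* = √(2DS / (H(1 − d/p))) = √(2 × 215,280 × 45.9 / (2.97 × 0.7791)).
= √(19,762,704 / 2.3138) ≈ 2922.526.
Maximum inventory = Q*(1 − d/p) = 2922.526 × 0.7791 ≈ 2276.835.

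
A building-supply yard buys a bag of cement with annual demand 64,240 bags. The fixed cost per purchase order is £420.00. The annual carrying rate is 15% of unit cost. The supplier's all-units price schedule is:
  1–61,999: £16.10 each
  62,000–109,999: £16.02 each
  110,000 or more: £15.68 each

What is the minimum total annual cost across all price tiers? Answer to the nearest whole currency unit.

Holding cost per unit per year at price C is H = 0.15·C.
Candidates are each tier's EOQ (if it falls in that tier) and each price-break quantity.
EOQ at £16.10 = 4727.0 (feasible in tier 1): TC = 64,240×£16.10 + (64,240/4727.0)×420 + (4727.0/2)×0.15×£16.10 = £1,045,679.66.
EOQ at £16.02 = 4738.8 < 62000, so use break Q=62000: TC = 64,240×£16.02 + (64,240/62000.0)×420 + (62000.0/2)×0.15×£16.02 = £1,104,052.97.
EOQ at £15.68 = 4789.9 < 110000, so use break Q=110000: TC = 64,240×£15.68 + (64,240/110000.0)×420 + (110000.0/2)×0.15×£15.68 = £1,136,888.48.
Lowest total cost among the candidates is at Q = 4727.0.

TC* ≈ £1,045,680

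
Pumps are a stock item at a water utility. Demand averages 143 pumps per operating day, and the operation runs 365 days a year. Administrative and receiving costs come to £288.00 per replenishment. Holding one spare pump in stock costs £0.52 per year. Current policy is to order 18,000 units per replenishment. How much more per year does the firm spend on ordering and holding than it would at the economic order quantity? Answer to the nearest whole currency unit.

Annual demand D = 143 × 365 = 52,195.
EOQ = √(2DS/H) = √(2 × 52,195 × 288 / 0.52) ≈ 7603.68.
Cost at Q* = (D/Q*)S + (Q*/2)H = √(2DSH) ≈ £3,953.92.
Cost at Q = 18,000: (52,195/18,000)×288 + (18,000/2)×0.52 = £835.12 + £4,680.00 = £5,515.12.
Excess = £5,515.12 − £3,953.92 = £1,561.20.

Extra cost ≈ £1,561 per year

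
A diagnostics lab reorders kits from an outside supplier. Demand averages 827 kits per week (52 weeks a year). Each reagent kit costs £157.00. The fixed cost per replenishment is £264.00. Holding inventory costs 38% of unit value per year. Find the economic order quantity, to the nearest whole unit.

Annual demand D = 827 × 52 = 43,004.
Holding cost H = 0.38 × £157.00 = £59.6600 per unit per year.
EOQ = √(2DS / H) = √(2 × 43,004 × 264 / 59.66).
= √(22,706,112 / 59.66) = √380,591.8874 ≈ 616.921.

Q* ≈ 617 kits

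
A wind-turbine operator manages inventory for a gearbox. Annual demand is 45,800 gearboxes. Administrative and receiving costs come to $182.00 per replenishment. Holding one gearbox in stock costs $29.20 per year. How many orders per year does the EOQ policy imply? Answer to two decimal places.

N ≈ 60.61 orders per year

EOQ = √(2DS/H) = √(2 × 45,800 × 182 / 29.2) ≈ 755.60.
Orders per year = D / Q* = 45,800 / 755.60 ≈ 60.614.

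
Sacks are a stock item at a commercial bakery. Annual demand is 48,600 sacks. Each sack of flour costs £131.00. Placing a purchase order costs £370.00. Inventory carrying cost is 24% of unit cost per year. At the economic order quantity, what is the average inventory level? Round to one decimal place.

Average inventory ≈ 534.8 sacks

Holding cost H = 0.24 × £131.00 = £31.4400 per unit per year.
Q* = √(2DS/H) = √(2 × 48,600 × 370 / 31.44) ≈ 1069.53.
Average inventory = Q*/2 ≈ 1069.53 / 2 = 534.765.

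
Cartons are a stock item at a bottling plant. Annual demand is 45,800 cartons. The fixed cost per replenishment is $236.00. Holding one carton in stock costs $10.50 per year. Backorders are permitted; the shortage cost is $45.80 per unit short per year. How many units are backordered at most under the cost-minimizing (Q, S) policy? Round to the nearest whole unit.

With planned backorders, Q* = √(2DS/H) · √((H+B)/B).
√(2DS/H) = √(2 × 45,800 × 236 / 10.5) = 1434.859.
√((H+B)/B) = √((10.5+45.8)/45.8) = 1.1087.
Q* ≈ 1590.855.
S* = Q* · H/(H+B) = 1590.855 × 10.5/56.3 ≈ 296.696.

S* ≈ 297 cartons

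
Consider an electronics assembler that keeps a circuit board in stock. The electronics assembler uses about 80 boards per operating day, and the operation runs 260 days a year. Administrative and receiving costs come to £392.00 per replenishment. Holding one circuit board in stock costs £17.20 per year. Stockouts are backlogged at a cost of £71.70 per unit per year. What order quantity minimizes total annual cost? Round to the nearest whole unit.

Annual demand D = 80 × 260 = 20,800.
With planned backorders, Q* = √(2DS/H) · √((H+B)/B).
√(2DS/H) = √(2 × 20,800 × 392 / 17.2) = 973.701.
√((H+B)/B) = √((17.2+71.7)/71.7) = 1.1135.
Q* ≈ 1084.218.

Q* ≈ 1,084 boards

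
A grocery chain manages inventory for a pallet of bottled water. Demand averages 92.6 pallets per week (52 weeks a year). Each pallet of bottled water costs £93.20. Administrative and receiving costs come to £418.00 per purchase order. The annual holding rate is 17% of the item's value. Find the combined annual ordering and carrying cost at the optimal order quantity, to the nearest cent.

TC* ≈ £7,986.25

Annual demand D = 92.6 × 52 = 4,815.2.
Holding cost H = 0.17 × £93.20 = £15.8440 per unit per year.
The optimal lot size = √(2DS/H) = √(2 × 4,815.2 × 418 / 15.844) ≈ 504.05.
At Q*, ordering cost (D/Q*)S equals holding cost (Q*/2)H, each = √(DSH/2).
Minimum total = √(2DSH) = √(2 × 4,815.2 × 418 × 15.844) ≈ 7986.247.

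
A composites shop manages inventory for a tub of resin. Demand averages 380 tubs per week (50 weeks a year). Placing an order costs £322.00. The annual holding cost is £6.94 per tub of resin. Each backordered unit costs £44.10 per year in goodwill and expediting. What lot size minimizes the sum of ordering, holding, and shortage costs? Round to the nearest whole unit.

Q* ≈ 1,428 tubs

Annual demand D = 380 × 50 = 19,000.
With planned backorders, Q* = √(2DS/H) · √((H+B)/B).
√(2DS/H) = √(2 × 19,000 × 322 / 6.94) = 1327.822.
√((H+B)/B) = √((6.94+44.1)/44.1) = 1.0758.
Q* ≈ 1428.486.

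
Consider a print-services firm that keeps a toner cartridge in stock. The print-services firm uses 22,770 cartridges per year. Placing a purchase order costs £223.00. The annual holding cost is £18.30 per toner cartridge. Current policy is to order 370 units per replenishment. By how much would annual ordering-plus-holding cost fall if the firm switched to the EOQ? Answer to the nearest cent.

EOQ = √(2DS/H) = √(2 × 22,770 × 223 / 18.3) ≈ 744.94.
Cost at Q* = (D/Q*)S + (Q*/2)H = √(2DSH) ≈ £13,632.47.
Cost at Q = 370: (22,770/370)×223 + (370/2)×18.3 = £13,723.54 + £3,385.50 = £17,109.04.
Excess = £17,109.04 − £13,632.47 = £3,476.57.

Extra cost ≈ £3,476.57 per year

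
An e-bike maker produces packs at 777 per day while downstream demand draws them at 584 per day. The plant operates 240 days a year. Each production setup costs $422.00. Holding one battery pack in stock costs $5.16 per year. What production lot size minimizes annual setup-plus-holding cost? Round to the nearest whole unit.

Annual demand D = 584 × 240 = 140,160.
Production build-up factor (1 − d/p) = 1 − 584/777 = 0.2484.
Q* = √(2DS / (H(1 − d/p))) = √(2 × 140,160 × 422 / (5.16 × 0.2484)).
= √(118,295,040 / 1.2817) ≈ 9607.055.

Q* ≈ 9,607 packs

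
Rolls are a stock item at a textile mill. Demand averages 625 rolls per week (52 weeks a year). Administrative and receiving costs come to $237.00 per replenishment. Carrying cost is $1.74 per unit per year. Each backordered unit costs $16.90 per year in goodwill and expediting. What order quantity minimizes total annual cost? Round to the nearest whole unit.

Q* ≈ 3,125 rolls

Annual demand D = 625 × 52 = 32,500.
With planned backorders, Q* = √(2DS/H) · √((H+B)/B).
√(2DS/H) = √(2 × 32,500 × 237 / 1.74) = 2975.474.
√((H+B)/B) = √((1.74+16.9)/16.9) = 1.0502.
Q* ≈ 3124.898.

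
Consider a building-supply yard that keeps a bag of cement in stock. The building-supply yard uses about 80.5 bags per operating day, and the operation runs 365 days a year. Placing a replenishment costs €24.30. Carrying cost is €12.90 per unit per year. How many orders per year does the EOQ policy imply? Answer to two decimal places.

Annual demand D = 80.5 × 365 = 29,382.5.
EOQ = √(2DS/H) = √(2 × 29,382.5 × 24.3 / 12.9) ≈ 332.71.
Orders per year = D / Q* = 29,382.5 / 332.71 ≈ 88.312.

N ≈ 88.31 orders per year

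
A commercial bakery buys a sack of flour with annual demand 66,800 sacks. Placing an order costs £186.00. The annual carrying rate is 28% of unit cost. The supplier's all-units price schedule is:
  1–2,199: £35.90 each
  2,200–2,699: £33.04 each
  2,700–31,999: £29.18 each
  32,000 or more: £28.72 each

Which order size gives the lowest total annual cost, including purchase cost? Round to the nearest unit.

Q* ≈ 2,700 sacks

Holding cost per unit per year at price C is H = 0.28·C.
For each price level, check whether its EOQ is feasible; otherwise the best quantity at that price is the breakpoint.
EOQ at £35.90 = 1572.3 (feasible in tier 1): TC = 66,800×£35.90 + (66,800/1572.3)×186 + (1572.3/2)×0.28×£35.90 = £2,413,924.69.
EOQ at £33.04 = 1638.9 < 2200, so use break Q=2200: TC = 66,800×£33.04 + (66,800/2200.0)×186 + (2200.0/2)×0.28×£33.04 = £2,222,895.96.
EOQ at £29.18 = 1744.0 < 2700, so use break Q=2700: TC = 66,800×£29.18 + (66,800/2700.0)×186 + (2700.0/2)×0.28×£29.18 = £1,964,855.82.
EOQ at £28.72 = 1757.9 < 32000, so use break Q=32000: TC = 66,800×£28.72 + (66,800/32000.0)×186 + (32000.0/2)×0.28×£28.72 = £2,047,549.88.
Lowest total cost is £1,964,855.82 at Q = 2700.0.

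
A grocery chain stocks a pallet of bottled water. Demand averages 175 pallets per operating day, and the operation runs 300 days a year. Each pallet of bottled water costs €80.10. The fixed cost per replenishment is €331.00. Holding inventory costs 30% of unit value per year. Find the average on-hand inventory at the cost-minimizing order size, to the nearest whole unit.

Average inventory ≈ 601 pallets

Annual demand D = 175 × 300 = 52,500.
Holding cost H = 0.30 × €80.10 = €24.0300 per unit per year.
EOQ = √(2DS/H) = √(2 × 52,500 × 331 / 24.03) ≈ 1202.63.
Average inventory = Q*/2 ≈ 1202.63 / 2 = 601.315.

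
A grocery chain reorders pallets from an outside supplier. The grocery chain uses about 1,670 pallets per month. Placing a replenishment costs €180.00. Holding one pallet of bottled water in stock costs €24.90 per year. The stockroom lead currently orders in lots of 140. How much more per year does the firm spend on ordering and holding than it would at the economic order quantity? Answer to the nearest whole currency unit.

Extra cost ≈ €14,106 per year

Annual demand D = 1,670 × 12 = 20,040.
EOQ = √(2DS/H) = √(2 × 20,040 × 180 / 24.9) ≈ 538.27.
Cost at Q* = (D/Q*)S + (Q*/2)H = √(2DSH) ≈ €13,402.93.
Cost at Q = 140: (20,040/140)×180 + (140/2)×24.9 = €25,765.71 + €1,743.00 = €27,508.71.
Excess = €27,508.71 − €13,402.93 = €14,105.78.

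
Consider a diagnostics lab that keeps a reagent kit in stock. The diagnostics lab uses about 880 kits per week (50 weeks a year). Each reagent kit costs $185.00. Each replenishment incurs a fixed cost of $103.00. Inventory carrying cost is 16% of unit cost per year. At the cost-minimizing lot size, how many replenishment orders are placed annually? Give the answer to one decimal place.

N ≈ 79.5 orders per year

Annual demand D = 880 × 50 = 44,000.
Holding cost H = 0.16 × $185.00 = $29.6000 per unit per year.
The optimal lot size = √(2DS/H) = √(2 × 44,000 × 103 / 29.6) ≈ 553.37.
Orders per year = D / Q* = 44,000 / 553.37 ≈ 79.513.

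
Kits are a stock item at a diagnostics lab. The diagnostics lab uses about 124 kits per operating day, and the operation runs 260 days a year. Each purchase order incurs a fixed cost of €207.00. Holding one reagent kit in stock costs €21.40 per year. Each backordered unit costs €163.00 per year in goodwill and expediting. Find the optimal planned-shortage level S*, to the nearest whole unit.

S* ≈ 97 kits

Annual demand D = 124 × 260 = 32,240.
With planned backorders, Q* = √(2DS/H) · √((H+B)/B).
√(2DS/H) = √(2 × 32,240 × 207 / 21.4) = 789.752.
√((H+B)/B) = √((21.4+163)/163) = 1.0636.
Q* ≈ 839.996.
S* = Q* · H/(H+B) = 839.996 × 21.4/184.4 ≈ 97.483.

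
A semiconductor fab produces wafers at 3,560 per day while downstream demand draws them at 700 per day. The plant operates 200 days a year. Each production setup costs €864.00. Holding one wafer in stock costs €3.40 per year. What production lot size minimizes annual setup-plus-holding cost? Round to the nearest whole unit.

Annual demand D = 700 × 200 = 140,000.
Production build-up factor (1 − d/p) = 1 − 700/3,560 = 0.8034.
Q* = √(2DS / (H(1 − d/p))) = √(2 × 140,000 × 864 / (3.4 × 0.8034)).
= √(241,920,000 / 2.7315) ≈ 9411.057.

Q* ≈ 9,411 wafers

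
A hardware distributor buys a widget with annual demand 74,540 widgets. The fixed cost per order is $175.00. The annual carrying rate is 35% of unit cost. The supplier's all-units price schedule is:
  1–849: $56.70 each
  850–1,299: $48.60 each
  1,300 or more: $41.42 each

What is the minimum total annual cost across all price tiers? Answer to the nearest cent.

Holding cost per unit per year at price C is H = 0.35·C.
For each price level, check whether its EOQ is feasible; otherwise the best quantity at that price is the breakpoint.
Tier 1 ($56.70): EOQ = 1146.6 exceeds tier's upper bound 849, so this tier is dominated.
EOQ at $48.60 = 1238.4 (feasible in tier 2): TC = 74,540×$48.60 + (74,540/1238.4)×175 + (1238.4/2)×0.35×$48.60 = $3,643,709.94.
EOQ at $41.42 = 1341.5 (feasible in tier 3): TC = 74,540×$41.42 + (74,540/1341.5)×175 + (1341.5/2)×0.35×$41.42 = $3,106,894.48.
Lowest total cost among the candidates is at Q = 1341.5.

TC* ≈ $3,106,894.48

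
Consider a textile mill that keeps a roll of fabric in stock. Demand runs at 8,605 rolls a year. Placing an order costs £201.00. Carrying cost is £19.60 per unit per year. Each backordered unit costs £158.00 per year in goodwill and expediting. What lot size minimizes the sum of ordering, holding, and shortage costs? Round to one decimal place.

Q* ≈ 445.4 rolls

With planned backorders, Q* = √(2DS/H) · √((H+B)/B).
√(2DS/H) = √(2 × 8,605 × 201 / 19.6) = 420.107.
√((H+B)/B) = √((19.6+158)/158) = 1.0602.
Q* ≈ 445.403.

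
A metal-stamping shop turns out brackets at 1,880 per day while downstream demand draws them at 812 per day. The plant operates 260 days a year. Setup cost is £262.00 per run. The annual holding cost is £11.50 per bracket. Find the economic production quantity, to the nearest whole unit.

Annual demand D = 812 × 260 = 211,120.
Production build-up factor (1 − d/p) = 1 − 812/1,880 = 0.5681.
Q* = √(2DS / (H(1 − d/p))) = √(2 × 211,120 × 262 / (11.5 × 0.5681)).
= √(110,626,880 / 6.533) ≈ 4115.046.

Q* ≈ 4,115 brackets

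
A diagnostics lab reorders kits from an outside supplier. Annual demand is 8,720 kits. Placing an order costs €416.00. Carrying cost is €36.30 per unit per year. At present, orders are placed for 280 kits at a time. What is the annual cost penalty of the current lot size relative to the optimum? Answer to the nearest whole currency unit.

Extra cost ≈ €1,809 per year

EOQ = √(2DS/H) = √(2 × 8,720 × 416 / 36.3) ≈ 447.06.
Cost at Q* = (D/Q*)S + (Q*/2)H = √(2DSH) ≈ €16,228.31.
Cost at Q = 280: (8,720/280)×416 + (280/2)×36.3 = €12,955.43 + €5,082.00 = €18,037.43.
Excess = €18,037.43 − €16,228.31 = €1,809.12.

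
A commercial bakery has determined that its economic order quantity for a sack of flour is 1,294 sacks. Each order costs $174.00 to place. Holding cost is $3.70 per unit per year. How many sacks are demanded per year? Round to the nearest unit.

The basic EOQ model gives Q* = √(2DS/H); rearrange for the unknown.
From Q* = √(2DS/H): D = Q*²H / (2S) = 1,294² × 3.7 / (2 × 174) = 17802.911.

D ≈ 17,803 sacks per year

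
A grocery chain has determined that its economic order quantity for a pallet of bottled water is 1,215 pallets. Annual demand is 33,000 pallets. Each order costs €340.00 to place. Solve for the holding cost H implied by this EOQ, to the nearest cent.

H ≈ €15.20

The basic EOQ model gives Q* = √(2DS/H); rearrange for the unknown.
From Q* = √(2DS/H): H = 2DS / Q*² = 2 × 33,000 × 340 / 1,215² = 15.2009.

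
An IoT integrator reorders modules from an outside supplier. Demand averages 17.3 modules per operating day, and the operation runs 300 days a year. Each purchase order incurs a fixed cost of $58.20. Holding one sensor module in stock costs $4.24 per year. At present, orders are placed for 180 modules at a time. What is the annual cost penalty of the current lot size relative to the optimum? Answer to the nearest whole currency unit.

Extra cost ≈ $459 per year

Annual demand D = 17.3 × 300 = 5,190.
EOQ = √(2DS/H) = √(2 × 5,190 × 58.2 / 4.24) ≈ 377.47.
Cost at Q* = (D/Q*)S + (Q*/2)H = √(2DSH) ≈ $1,600.45.
Cost at Q = 180: (5,190/180)×58.2 + (180/2)×4.24 = $1,678.10 + $381.60 = $2,059.70.
Excess = $2,059.70 − $1,600.45 = $459.25.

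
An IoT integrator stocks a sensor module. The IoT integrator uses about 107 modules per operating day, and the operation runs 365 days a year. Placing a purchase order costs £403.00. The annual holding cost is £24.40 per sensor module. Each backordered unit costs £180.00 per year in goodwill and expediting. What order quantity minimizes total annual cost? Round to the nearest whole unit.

Q* ≈ 1,210 modules

Annual demand D = 107 × 365 = 39,055.
With planned backorders, Q* = √(2DS/H) · √((H+B)/B).
√(2DS/H) = √(2 × 39,055 × 403 / 24.4) = 1135.824.
√((H+B)/B) = √((24.4+180)/180) = 1.0656.
Q* ≈ 1210.362.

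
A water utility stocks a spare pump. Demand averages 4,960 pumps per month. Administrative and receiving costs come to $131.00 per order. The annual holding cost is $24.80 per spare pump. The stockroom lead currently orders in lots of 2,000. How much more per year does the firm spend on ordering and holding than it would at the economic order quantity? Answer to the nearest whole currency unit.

Annual demand D = 4,960 × 12 = 59,520.
EOQ = √(2DS/H) = √(2 × 59,520 × 131 / 24.8) ≈ 792.97.
Cost at Q* = (D/Q*)S + (Q*/2)H = √(2DSH) ≈ $19,665.63.
Cost at Q = 2,000: (59,520/2,000)×131 + (2,000/2)×24.8 = $3,898.56 + $24,800.00 = $28,698.56.
Excess = $28,698.56 − $19,665.63 = $9,032.93.

Extra cost ≈ $9,033 per year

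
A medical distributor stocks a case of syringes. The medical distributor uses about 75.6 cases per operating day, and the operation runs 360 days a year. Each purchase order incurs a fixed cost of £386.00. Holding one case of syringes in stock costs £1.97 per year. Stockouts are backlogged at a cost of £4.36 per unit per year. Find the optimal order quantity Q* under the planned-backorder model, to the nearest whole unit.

Q* ≈ 3,935 cases

Annual demand D = 75.6 × 360 = 27,216.
With planned backorders, Q* = √(2DS/H) · √((H+B)/B).
√(2DS/H) = √(2 × 27,216 × 386 / 1.97) = 3265.786.
√((H+B)/B) = √((1.97+4.36)/4.36) = 1.2049.
Q* ≈ 3935.014.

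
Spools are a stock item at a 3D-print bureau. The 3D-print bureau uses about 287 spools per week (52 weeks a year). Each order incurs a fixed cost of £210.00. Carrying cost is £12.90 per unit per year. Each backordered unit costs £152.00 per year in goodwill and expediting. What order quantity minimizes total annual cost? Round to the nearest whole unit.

Annual demand D = 287 × 52 = 14,924.
With planned backorders, Q* = √(2DS/H) · √((H+B)/B).
√(2DS/H) = √(2 × 14,924 × 210 / 12.9) = 697.064.
√((H+B)/B) = √((12.9+152)/152) = 1.0416.
Q* ≈ 726.041.

Q* ≈ 726 spools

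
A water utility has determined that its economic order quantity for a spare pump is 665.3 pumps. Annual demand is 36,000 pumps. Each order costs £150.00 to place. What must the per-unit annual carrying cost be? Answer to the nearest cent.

Squaring Q* = √(2DS/H) gives Q*² = 2DS/H.
From Q* = √(2DS/H): H = 2DS / Q*² = 2 × 36,000 × 150 / 665.3² = 24.3999.

H ≈ £24.40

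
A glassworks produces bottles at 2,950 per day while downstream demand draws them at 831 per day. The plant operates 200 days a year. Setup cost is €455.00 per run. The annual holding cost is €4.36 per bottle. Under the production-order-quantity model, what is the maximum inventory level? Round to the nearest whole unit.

I_max ≈ 4,992 bottles

Annual demand D = 831 × 200 = 166,200.
Production build-up factor (1 − d/p) = 1 − 831/2,950 = 0.7183.
Q* = √(2DS / (H(1 − d/p))) = √(2 × 166,200 × 455 / (4.36 × 0.7183)).
= √(151,242,000 / 3.1318) ≈ 6949.259.
Maximum inventory = Q*(1 − d/p) = 6949.259 × 0.7183 ≈ 4991.688.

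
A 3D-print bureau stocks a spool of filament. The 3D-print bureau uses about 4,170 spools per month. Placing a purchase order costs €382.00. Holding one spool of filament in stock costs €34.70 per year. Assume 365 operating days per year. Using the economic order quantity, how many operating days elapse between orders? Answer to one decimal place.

T ≈ 7.7 days

Annual demand D = 4,170 × 12 = 50,040.
Q* = √(2DS/H) = √(2 × 50,040 × 382 / 34.7) ≈ 1049.64.
Cycle time = Q*/D × 365 = 1049.64 / 50,040 × 365 ≈ 7.656 days.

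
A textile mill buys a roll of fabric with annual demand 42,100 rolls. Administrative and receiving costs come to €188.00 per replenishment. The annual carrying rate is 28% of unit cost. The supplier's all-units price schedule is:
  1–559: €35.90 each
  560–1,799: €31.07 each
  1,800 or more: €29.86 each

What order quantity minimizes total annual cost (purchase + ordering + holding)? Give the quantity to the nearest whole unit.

Q* ≈ 1,800 rolls

Holding cost per unit per year at price C is H = 0.28·C.
Evaluate total cost at each tier's feasible EOQ or, if the EOQ is below the tier, at the tier's minimum quantity.
Tier 1 (€35.90): EOQ = 1254.9 exceeds tier's upper bound 559, so this tier is dominated.
EOQ at €31.07 = 1348.9 (feasible in tier 2): TC = 42,100×€31.07 + (42,100/1348.9)×188 + (1348.9/2)×0.28×€31.07 = €1,319,782.04.
EOQ at €29.86 = 1376.0 < 1800, so use break Q=1800: TC = 42,100×€29.86 + (42,100/1800.0)×188 + (1800.0/2)×0.28×€29.86 = €1,269,027.83.
Lowest total cost is €1,269,027.83 at Q = 1800.0.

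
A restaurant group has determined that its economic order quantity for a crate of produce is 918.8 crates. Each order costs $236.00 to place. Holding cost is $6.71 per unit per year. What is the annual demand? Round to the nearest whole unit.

Invert the EOQ relation Q*² = 2DS/H.
From Q* = √(2DS/H): D = Q*²H / (2S) = 918.8² × 6.71 / (2 × 236) = 12001.140.

D ≈ 12,001 crates per year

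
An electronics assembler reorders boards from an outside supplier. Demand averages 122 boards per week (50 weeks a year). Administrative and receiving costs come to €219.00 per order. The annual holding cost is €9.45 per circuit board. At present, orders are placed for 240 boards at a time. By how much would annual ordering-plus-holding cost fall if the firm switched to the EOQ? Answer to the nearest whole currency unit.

Extra cost ≈ €1,675 per year

Annual demand D = 122 × 50 = 6,100.
EOQ = √(2DS/H) = √(2 × 6,100 × 219 / 9.45) ≈ 531.72.
Cost at Q* = (D/Q*)S + (Q*/2)H = √(2DSH) ≈ €5,024.79.
Cost at Q = 240: (6,100/240)×219 + (240/2)×9.45 = €5,566.25 + €1,134.00 = €6,700.25.
Excess = €6,700.25 − €5,024.79 = €1,675.46.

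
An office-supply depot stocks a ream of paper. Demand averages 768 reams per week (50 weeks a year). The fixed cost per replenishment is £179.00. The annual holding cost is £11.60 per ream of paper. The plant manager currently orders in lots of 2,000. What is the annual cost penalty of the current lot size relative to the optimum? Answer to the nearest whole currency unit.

Annual demand D = 768 × 50 = 38,400.
EOQ = √(2DS/H) = √(2 × 38,400 × 179 / 11.6) ≈ 1088.62.
Cost at Q* = (D/Q*)S + (Q*/2)H = √(2DSH) ≈ £12,628.04.
Cost at Q = 2,000: (38,400/2,000)×179 + (2,000/2)×11.6 = £3,436.80 + £11,600.00 = £15,036.80.
Excess = £15,036.80 − £12,628.04 = £2,408.76.

Extra cost ≈ £2,409 per year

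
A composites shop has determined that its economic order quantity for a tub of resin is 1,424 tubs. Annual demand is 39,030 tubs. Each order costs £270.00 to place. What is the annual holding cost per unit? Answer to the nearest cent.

Invert the EOQ relation Q*² = 2DS/H.
From Q* = √(2DS/H): H = 2DS / Q*² = 2 × 39,030 × 270 / 1,424² = 10.3938.

H ≈ £10.39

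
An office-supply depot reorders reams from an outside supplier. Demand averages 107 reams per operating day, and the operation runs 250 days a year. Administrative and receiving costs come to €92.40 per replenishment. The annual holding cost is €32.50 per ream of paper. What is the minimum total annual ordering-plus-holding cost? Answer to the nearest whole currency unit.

TC* ≈ €12,675

Annual demand D = 107 × 250 = 26,750.
EOQ = √(2DS/H) = √(2 × 26,750 × 92.4 / 32.5) ≈ 390.01.
At Q*, ordering cost (D/Q*)S equals holding cost (Q*/2)H, each = √(DSH/2).
Minimum total = √(2DSH) = √(2 × 26,750 × 92.4 × 32.5) ≈ 12675.192.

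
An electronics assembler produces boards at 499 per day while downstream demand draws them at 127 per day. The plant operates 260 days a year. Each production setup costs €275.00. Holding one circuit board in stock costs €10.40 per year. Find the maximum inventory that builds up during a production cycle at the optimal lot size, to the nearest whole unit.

Annual demand D = 127 × 260 = 33,020.
Production build-up factor (1 − d/p) = 1 − 127/499 = 0.7455.
Q* = √(2DS / (H(1 − d/p))) = √(2 × 33,020 × 275 / (10.4 × 0.7455)).
= √(18,161,000 / 7.7531) ≈ 1530.495.
Maximum inventory = Q*(1 − d/p) = 1530.495 × 0.7455 ≈ 1140.970.

I_max ≈ 1,141 boards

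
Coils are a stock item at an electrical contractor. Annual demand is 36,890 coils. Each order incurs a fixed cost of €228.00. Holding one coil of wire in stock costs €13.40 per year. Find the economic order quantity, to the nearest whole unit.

Q* ≈ 1,120 coils

EOQ = √(2DS / H) = √(2 × 36,890 × 228 / 13.4).
= √(16,821,840 / 13.4) = √1,255,361.194 ≈ 1120.429.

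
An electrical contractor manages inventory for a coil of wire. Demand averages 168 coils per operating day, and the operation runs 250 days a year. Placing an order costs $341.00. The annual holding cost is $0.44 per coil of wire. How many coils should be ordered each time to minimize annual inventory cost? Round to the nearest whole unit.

Annual demand D = 168 × 250 = 42,000.
EOQ = √(2DS / H) = √(2 × 42,000 × 341 / 0.44).
= √(28,644,000 / 0.44) = √65,100,000 ≈ 8068.457.

Q* ≈ 8,068 coils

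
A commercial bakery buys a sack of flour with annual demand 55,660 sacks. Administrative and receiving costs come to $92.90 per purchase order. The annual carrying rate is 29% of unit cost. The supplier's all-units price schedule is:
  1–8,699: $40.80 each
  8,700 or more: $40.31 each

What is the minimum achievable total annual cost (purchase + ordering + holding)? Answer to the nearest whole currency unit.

Holding cost per unit per year at price C is H = 0.29·C.
For each price level, check whether its EOQ is feasible; otherwise the best quantity at that price is the breakpoint.
EOQ at $40.80 = 934.9 (feasible in tier 1): TC = 55,660×$40.80 + (55,660/934.9)×92.9 + (934.9/2)×0.29×$40.80 = $2,281,989.74.
EOQ at $40.31 = 940.6 < 8700, so use break Q=8700: TC = 55,660×$40.31 + (55,660/8700.0)×92.9 + (8700.0/2)×0.29×$40.31 = $2,295,100.01.
Lowest total cost among the candidates is at Q = 934.9.

TC* ≈ $2,281,990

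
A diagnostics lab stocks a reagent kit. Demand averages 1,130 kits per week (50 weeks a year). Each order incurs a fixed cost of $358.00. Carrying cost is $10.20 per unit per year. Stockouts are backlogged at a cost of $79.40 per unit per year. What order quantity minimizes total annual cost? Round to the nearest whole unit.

Q* ≈ 2,116 kits

Annual demand D = 1,130 × 50 = 56,500.
With planned backorders, Q* = √(2DS/H) · √((H+B)/B).
√(2DS/H) = √(2 × 56,500 × 358 / 10.2) = 1991.502.
√((H+B)/B) = √((10.2+79.4)/79.4) = 1.0623.
Q* ≈ 2115.555.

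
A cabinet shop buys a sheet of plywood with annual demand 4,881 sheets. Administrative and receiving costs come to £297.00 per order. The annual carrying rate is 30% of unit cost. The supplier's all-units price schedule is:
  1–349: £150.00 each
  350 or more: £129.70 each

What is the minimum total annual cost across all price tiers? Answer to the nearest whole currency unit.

TC* ≈ £644,017

Holding cost per unit per year at price C is H = 0.30·C.
Candidates are each tier's EOQ (if it falls in that tier) and each price-break quantity.
EOQ at £150.00 = 253.8 (feasible in tier 1): TC = 4,881×£150.00 + (4,881/253.8)×297 + (253.8/2)×0.30×£150.00 = £743,572.31.
EOQ at £129.70 = 273.0 < 350, so use break Q=350: TC = 4,881×£129.70 + (4,881/350.0)×297 + (350.0/2)×0.30×£129.70 = £644,016.83.
Lowest total cost among the candidates is at Q = 350.0.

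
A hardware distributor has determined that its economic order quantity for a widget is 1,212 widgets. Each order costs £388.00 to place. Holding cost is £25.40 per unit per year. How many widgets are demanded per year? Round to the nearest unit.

The basic EOQ model gives Q* = √(2DS/H); rearrange for the unknown.
From Q* = √(2DS/H): D = Q*²H / (2S) = 1,212² × 25.4 / (2 × 388) = 48081.414.

D ≈ 48,081 widgets per year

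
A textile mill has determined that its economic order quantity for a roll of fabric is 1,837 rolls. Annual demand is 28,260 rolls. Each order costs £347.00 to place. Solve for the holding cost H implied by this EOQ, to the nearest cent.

H ≈ £5.81

Squaring Q* = √(2DS/H) gives Q*² = 2DS/H.
From Q* = √(2DS/H): H = 2DS / Q*² = 2 × 28,260 × 347 / 1,837² = 5.8118.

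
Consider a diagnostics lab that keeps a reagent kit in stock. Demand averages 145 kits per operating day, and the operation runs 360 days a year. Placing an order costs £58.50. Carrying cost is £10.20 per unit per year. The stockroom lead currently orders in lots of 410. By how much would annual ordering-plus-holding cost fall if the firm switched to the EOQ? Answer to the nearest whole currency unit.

Extra cost ≈ £1,646 per year

Annual demand D = 145 × 360 = 52,200.
EOQ = √(2DS/H) = √(2 × 52,200 × 58.5 / 10.2) ≈ 773.80.
Cost at Q* = (D/Q*)S + (Q*/2)H = √(2DSH) ≈ £7,892.75.
Cost at Q = 410: (52,200/410)×58.5 + (410/2)×10.2 = £7,448.05 + £2,091.00 = £9,539.05.
Excess = £9,539.05 − £7,892.75 = £1,646.30.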